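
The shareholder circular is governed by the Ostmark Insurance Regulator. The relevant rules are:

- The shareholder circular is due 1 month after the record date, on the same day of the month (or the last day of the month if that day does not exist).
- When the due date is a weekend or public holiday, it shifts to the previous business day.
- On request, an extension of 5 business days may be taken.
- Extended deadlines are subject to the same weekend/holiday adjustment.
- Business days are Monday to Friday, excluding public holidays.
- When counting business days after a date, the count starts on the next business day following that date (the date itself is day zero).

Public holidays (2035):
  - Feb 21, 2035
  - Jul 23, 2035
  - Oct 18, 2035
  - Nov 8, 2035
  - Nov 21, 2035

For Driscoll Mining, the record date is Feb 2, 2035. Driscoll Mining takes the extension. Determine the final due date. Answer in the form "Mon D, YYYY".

Moving 1 month forward from Feb 2, 2035 on the corresponding day gives Mar 2, 2035.
Mar 2, 2035 (Friday) is already a business day.
Counting 5 further business days from Mar 2, 2035 reaches Mar 9, 2035.
Since Mar 9, 2035 is a Friday and not a holiday, the date is unchanged.
The final due date is Mar 9, 2035.

Mar 9, 2035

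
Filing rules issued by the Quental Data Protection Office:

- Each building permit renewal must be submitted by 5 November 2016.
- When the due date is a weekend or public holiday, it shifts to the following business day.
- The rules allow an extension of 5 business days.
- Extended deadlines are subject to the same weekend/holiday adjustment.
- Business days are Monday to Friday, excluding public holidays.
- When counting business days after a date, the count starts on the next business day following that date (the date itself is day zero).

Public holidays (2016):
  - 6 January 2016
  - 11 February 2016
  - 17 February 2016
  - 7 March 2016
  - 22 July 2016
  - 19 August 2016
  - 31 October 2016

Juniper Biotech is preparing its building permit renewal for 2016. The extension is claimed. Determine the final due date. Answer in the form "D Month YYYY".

14 November 2016

Start from the fixed due date, 5 November 2016.
Because 5 November 2016 is a Saturday, the deadline becomes 7 November 2016 (Monday).
Applying the 5-business-day extension: 5 business days after 7 November 2016 is 14 November 2016.
14 November 2016 (Monday) is already a business day.
Final deadline: 14 November 2016.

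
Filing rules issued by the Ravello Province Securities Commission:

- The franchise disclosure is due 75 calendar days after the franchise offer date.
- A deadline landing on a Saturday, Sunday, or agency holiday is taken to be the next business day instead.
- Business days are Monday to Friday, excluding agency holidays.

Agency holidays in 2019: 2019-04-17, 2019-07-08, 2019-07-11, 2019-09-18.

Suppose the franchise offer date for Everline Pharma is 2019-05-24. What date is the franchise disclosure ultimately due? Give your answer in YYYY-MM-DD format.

From 2019-05-24, 75 calendar days later is 2019-08-07.
Since 2019-08-07 is a Wednesday and not a holiday, the date is unchanged.
So the filing is due 2019-08-07.

2019-08-07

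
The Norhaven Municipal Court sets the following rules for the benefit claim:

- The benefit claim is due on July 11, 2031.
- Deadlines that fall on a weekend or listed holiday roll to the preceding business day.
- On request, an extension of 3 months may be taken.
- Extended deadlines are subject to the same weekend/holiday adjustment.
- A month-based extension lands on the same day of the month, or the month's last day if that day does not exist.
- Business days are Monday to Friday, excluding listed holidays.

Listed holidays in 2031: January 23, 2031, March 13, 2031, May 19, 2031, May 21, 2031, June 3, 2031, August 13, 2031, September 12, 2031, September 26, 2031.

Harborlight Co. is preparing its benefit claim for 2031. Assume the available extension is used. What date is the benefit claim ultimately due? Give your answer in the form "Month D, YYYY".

October 10, 2031

Start from the fixed due date, July 11, 2031.
July 11, 2031 falls on a Friday, which is a business day, so no adjustment is needed.
Applying the 3 months extension: 3 months after July 11, 2031 is October 11, 2031.
Because October 11, 2031 is a Saturday, the deadline becomes October 10, 2031 (Friday).
Final deadline: October 10, 2031.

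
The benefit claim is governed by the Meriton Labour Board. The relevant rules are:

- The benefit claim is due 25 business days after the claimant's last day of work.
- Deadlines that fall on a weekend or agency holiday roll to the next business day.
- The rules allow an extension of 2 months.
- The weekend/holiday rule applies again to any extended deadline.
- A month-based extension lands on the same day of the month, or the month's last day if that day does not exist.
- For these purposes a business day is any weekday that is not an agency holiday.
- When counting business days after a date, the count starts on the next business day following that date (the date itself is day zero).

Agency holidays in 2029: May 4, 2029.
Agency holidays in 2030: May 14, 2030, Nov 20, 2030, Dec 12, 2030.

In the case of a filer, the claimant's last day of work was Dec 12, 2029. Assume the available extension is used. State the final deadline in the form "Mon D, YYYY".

Counting 25 business days after Dec 12, 2029 (skipping weekends and listed holidays) reaches Jan 16, 2030.
Jan 16, 2030 falls on a Wednesday, which is a business day, so no adjustment is needed.
Add 2 months to Jan 16, 2030: Mar 16, 2030.
Mar 16, 2030 is a Saturday, so it moves to the next business day, Mar 18, 2030 (Monday).
Final deadline: Mar 18, 2030.

Mar 18, 2030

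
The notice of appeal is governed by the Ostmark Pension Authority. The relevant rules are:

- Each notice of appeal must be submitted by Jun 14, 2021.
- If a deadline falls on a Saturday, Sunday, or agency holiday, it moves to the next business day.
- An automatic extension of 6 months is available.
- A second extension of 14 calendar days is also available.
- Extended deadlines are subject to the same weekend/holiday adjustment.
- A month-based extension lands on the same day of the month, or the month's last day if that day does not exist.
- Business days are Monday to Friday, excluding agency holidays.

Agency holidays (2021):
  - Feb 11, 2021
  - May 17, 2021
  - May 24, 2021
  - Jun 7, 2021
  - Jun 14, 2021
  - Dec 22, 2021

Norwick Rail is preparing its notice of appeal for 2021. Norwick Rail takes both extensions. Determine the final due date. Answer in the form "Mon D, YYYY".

Dec 29, 2021

Start from the fixed due date, Jun 14, 2021.
Jun 14, 2021 falls on a listed holiday. Rolling to the next business day gives Jun 15, 2021, a Tuesday.
Add 6 months to Jun 15, 2021: Dec 15, 2021.
Since Dec 15, 2021 is a Wednesday and not a holiday, the date is unchanged.
Applying the 14-calendar-day extension: Dec 15, 2021 + 14 days = Dec 29, 2021.
Dec 29, 2021 (Wednesday) is already a business day.
Deadline: Dec 29, 2021.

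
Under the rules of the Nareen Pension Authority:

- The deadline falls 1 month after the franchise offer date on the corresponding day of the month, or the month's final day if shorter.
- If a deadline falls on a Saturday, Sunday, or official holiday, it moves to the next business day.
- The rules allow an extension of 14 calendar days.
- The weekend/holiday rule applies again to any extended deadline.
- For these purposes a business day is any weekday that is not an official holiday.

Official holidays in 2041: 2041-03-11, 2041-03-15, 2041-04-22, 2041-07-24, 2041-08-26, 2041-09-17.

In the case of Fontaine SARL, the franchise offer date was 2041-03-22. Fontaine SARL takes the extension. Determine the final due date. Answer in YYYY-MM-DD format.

Moving 1 month forward from 2041-03-22 on the corresponding day gives 2041-04-22.
Because 2041-04-22 is a listed holiday, the deadline becomes 2041-04-23 (Tuesday).
The 14-calendar-day extension moves the deadline from 2041-04-23 to 2041-05-07.
Since 2041-05-07 is a Tuesday and not a holiday, the date is unchanged.
Final deadline: 2041-05-07.

2041-05-07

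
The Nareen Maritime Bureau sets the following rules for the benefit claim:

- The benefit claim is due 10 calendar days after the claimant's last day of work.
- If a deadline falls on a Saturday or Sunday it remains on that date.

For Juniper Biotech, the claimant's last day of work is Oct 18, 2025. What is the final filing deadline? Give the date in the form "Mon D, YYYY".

Oct 28, 2025

Adding 10 calendar days to Oct 18, 2025 gives Oct 28, 2025.
Oct 28, 2025 falls on a Tuesday. The rules make no weekend/holiday allowance, so it remains Oct 28, 2025.
The final due date is Oct 28, 2025.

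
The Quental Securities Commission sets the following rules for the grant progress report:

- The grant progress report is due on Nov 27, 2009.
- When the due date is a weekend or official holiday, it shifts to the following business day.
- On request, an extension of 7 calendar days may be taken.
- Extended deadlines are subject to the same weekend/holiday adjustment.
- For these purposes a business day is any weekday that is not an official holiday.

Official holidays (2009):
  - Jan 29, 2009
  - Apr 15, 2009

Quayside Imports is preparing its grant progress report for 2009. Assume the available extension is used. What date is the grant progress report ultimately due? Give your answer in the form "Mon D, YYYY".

Dec 4, 2009

The stated deadline is Nov 27, 2009.
Nov 27, 2009 is a Friday and not a listed holiday, so it stands.
The 7-calendar-day extension moves the deadline from Nov 27, 2009 to Dec 4, 2009.
Dec 4, 2009 falls on a Friday, which is a business day, so no adjustment is needed.
So the filing is due Dec 4, 2009.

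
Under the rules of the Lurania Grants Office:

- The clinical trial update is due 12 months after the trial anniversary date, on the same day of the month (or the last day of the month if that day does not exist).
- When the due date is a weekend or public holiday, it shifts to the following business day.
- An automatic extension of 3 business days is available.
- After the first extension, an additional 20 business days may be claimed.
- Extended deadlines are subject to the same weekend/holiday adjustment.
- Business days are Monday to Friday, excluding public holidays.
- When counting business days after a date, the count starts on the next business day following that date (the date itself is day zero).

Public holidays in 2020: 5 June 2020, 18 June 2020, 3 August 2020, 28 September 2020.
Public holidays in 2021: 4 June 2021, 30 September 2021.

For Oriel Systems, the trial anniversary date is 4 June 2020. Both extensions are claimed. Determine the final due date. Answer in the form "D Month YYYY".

8 July 2021

12 months after 4 June 2020, on the same day of the month, is 4 June 2021.
4 June 2021 is a listed holiday, so it moves to the next business day, 7 June 2021 (Monday).
The 3-business-day extension runs from 7 June 2021 to 10 June 2021.
Since 10 June 2021 is a Thursday and not a holiday, the date is unchanged.
The 20-business-day extension runs from 10 June 2021 to 8 July 2021.
8 July 2021 is a Thursday and not a listed holiday, so it stands.
Final deadline: 8 July 2021.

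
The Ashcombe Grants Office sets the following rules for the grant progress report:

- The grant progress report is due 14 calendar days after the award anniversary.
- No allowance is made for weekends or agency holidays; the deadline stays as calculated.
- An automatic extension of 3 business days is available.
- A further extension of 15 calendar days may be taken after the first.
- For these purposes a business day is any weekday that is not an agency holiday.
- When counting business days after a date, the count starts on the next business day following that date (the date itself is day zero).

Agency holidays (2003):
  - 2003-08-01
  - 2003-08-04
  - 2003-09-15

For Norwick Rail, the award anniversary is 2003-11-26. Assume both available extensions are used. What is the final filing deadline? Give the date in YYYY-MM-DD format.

2003-12-30

14 calendar days after 2003-11-26 is 2003-12-10.
2003-12-10 is a Wednesday; no weekend or holiday adjustment applies.
The 3-business-day extension runs from 2003-12-10 to 2003-12-15.
No adjustment is made for weekends or holidays, so 2003-12-15 stands.
Applying the 15-calendar-day extension: 2003-12-15 + 15 days = 2003-12-30.
2003-12-30 falls on a Tuesday. The rules make no weekend/holiday allowance, so it remains 2003-12-30.
The final due date is 2003-12-30.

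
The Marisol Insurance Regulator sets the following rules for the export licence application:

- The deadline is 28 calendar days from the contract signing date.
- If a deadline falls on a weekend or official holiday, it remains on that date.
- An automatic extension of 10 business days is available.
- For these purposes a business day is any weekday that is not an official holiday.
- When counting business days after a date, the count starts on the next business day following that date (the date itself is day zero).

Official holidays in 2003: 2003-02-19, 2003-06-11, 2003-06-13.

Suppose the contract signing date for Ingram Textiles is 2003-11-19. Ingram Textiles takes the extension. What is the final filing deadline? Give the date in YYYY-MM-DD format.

2003-12-31

Adding 28 calendar days to 2003-11-19 gives 2003-12-17.
2003-12-17 falls on a Wednesday. The rules make no weekend/holiday allowance, so it remains 2003-12-17.
Counting 10 further business days from 2003-12-17 reaches 2003-12-31.
2003-12-31 is a Wednesday; no weekend or holiday adjustment applies.
So the filing is due 2003-12-31.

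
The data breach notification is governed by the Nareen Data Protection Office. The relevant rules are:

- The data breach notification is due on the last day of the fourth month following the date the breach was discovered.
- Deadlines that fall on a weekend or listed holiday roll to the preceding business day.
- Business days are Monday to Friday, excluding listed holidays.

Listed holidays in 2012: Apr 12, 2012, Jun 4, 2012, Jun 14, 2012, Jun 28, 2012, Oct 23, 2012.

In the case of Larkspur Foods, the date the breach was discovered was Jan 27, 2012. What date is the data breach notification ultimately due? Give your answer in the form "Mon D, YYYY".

4 months after Jan 27, 2012 falls in May 2012; the last day of that month is May 31, 2012.
May 31, 2012 is a Thursday and not a listed holiday, so it stands.
Deadline: May 31, 2012.

May 31, 2012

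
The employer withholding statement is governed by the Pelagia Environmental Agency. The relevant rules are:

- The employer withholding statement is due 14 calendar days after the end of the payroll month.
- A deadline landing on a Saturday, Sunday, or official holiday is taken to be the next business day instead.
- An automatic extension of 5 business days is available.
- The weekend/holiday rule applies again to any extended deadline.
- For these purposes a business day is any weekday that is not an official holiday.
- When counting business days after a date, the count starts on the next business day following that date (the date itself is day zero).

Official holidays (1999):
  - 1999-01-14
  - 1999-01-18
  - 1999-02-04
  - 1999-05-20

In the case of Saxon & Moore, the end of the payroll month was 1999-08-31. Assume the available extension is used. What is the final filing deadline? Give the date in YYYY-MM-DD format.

1999-09-21

Adding 14 calendar days to 1999-08-31 gives 1999-09-14.
Since 1999-09-14 is a Tuesday and not a holiday, the date is unchanged.
Counting 5 further business days from 1999-09-14 reaches 1999-09-21.
Since 1999-09-21 is a Tuesday and not a holiday, the date is unchanged.
Deadline: 1999-09-21.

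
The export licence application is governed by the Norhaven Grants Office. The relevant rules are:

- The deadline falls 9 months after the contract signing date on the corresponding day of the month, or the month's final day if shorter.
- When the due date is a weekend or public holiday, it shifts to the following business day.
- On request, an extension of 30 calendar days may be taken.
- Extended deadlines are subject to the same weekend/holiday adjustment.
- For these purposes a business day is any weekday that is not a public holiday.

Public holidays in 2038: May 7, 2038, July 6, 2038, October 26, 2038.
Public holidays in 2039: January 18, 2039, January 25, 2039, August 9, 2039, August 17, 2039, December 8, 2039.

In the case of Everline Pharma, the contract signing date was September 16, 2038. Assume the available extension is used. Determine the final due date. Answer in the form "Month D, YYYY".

July 18, 2039

Moving 9 months forward from September 16, 2038 on the corresponding day gives June 16, 2039.
June 16, 2039 (Thursday) is already a business day.
With the 30-day extension, June 16, 2039 becomes July 16, 2039.
July 16, 2039 is a Saturday; the next business day is July 18, 2039 (Monday).
Deadline: July 18, 2039.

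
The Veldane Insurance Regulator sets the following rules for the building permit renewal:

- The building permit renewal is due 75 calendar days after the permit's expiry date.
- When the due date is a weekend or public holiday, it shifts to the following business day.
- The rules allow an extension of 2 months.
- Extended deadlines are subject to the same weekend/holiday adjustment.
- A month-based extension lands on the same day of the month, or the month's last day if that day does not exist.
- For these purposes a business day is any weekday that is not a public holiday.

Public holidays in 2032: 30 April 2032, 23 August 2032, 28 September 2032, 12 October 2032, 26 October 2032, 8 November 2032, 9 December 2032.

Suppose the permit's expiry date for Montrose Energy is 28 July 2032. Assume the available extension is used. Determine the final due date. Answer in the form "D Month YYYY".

13 December 2032

Trigger date 28 July 2032 + 75 calendar days = 11 October 2032.
11 October 2032 is a Monday and not a listed holiday, so it stands.
Add 2 months to 11 October 2032: 11 December 2032.
11 December 2032 is a Saturday, so it moves to the next business day, 13 December 2032 (Monday).
The final due date is 13 December 2032.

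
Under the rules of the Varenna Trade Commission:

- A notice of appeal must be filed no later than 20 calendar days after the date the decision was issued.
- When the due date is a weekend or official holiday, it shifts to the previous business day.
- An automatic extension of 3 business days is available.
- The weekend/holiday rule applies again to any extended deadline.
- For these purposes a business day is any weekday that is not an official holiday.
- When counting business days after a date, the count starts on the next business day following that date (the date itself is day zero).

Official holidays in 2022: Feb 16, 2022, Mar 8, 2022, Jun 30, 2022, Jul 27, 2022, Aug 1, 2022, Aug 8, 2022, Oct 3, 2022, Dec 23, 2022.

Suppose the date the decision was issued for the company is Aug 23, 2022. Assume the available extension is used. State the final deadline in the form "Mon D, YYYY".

Sep 15, 2022

Trigger date Aug 23, 2022 + 20 calendar days = Sep 12, 2022.
Since Sep 12, 2022 is a Monday and not a holiday, the date is unchanged.
The 3-business-day extension runs from Sep 12, 2022 to Sep 15, 2022.
Sep 15, 2022 is a Thursday and not a listed holiday, so it stands.
Deadline: Sep 15, 2022.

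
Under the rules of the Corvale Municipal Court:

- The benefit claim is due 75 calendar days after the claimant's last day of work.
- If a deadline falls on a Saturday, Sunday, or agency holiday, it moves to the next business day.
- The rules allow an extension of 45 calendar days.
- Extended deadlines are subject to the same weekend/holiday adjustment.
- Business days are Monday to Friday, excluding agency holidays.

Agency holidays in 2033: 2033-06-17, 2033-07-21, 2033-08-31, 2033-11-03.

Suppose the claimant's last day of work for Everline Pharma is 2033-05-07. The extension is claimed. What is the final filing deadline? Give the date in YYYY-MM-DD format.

2033-09-05

75 calendar days after 2033-05-07 is 2033-07-21.
2033-07-21 falls on a listed holiday. Rolling to the next business day gives 2033-07-22, a Friday.
The 45-calendar-day extension moves the deadline from 2033-07-22 to 2033-09-05.
2033-09-05 is a Monday and not a listed holiday, so it stands.
Final deadline: 2033-09-05.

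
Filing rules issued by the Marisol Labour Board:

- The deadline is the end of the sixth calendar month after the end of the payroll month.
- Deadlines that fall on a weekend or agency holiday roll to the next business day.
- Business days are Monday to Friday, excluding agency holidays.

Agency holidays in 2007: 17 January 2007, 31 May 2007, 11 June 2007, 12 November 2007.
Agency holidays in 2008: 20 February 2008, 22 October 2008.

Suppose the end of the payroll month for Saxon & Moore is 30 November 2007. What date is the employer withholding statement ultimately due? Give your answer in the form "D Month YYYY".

2 June 2008

6 months after 30 November 2007 falls in May 2008; the last day of that month is 31 May 2008.
31 May 2008 falls on a Saturday. Rolling to the next business day gives 2 June 2008, a Monday.
The final due date is 2 June 2008.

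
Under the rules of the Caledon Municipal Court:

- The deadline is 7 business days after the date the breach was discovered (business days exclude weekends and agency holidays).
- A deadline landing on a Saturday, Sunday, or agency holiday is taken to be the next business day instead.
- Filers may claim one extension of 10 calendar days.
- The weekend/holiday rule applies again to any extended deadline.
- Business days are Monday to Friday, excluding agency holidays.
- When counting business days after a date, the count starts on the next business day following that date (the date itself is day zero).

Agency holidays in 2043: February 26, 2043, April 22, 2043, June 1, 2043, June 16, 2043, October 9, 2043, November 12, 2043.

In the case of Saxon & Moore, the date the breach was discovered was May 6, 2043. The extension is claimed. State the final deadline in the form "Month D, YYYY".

May 25, 2043

7 business days after May 6, 2043, excluding weekends and holidays, is May 15, 2043.
May 15, 2043 is a Friday and not a listed holiday, so it stands.
The 10-calendar-day extension moves the deadline from May 15, 2043 to May 25, 2043.
Since May 25, 2043 is a Monday and not a holiday, the date is unchanged.
So the filing is due May 25, 2043.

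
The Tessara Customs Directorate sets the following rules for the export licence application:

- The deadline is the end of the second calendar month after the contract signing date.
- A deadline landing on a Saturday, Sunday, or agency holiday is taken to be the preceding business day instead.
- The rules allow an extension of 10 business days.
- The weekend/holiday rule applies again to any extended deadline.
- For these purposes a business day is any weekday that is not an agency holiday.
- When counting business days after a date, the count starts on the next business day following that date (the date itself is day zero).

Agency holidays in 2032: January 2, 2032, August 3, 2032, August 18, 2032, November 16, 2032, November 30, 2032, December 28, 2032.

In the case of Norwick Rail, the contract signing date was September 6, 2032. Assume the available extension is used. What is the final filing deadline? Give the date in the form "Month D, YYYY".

2 months after September 6, 2032 falls in November 2032; the last day of that month is November 30, 2032.
Because November 30, 2032 is a listed holiday, the deadline becomes November 29, 2032 (Monday).
Counting 10 further business days from November 29, 2032 reaches December 14, 2032.
December 14, 2032 (Tuesday) is already a business day.
The final due date is December 14, 2032.

December 14, 2032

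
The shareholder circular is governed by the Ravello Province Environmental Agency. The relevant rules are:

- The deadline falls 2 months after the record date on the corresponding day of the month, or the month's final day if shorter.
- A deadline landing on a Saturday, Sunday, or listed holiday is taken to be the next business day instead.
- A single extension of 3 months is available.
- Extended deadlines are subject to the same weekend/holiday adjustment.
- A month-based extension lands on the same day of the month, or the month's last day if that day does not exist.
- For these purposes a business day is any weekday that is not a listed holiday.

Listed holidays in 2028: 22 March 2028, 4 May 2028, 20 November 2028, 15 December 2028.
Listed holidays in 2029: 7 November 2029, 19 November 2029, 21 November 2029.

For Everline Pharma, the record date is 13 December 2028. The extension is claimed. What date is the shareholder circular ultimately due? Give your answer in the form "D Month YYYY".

14 May 2029

Moving 2 months forward from 13 December 2028 on the corresponding day gives 13 February 2029.
Since 13 February 2029 is a Tuesday and not a holiday, the date is unchanged.
The 3 months extension carries 13 February 2029 to 13 May 2029.
13 May 2029 is a Sunday; the next business day is 14 May 2029 (Monday).
Final deadline: 14 May 2029.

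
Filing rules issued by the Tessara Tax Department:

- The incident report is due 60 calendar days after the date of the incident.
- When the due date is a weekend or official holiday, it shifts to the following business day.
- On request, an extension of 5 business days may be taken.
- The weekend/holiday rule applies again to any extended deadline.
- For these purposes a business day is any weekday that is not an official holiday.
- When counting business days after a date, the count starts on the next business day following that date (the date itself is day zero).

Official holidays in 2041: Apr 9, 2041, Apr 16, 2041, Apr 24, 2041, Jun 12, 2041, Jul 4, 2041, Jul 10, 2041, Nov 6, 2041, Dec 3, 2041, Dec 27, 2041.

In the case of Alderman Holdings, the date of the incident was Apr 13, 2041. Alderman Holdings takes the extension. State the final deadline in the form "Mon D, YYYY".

From Apr 13, 2041, 60 calendar days later is Jun 12, 2041.
Jun 12, 2041 falls on a listed holiday. Rolling to the next business day gives Jun 13, 2041, a Thursday.
Counting 5 further business days from Jun 13, 2041 reaches Jun 20, 2041.
Jun 20, 2041 (Thursday) is already a business day.
The final due date is Jun 20, 2041.

Jun 20, 2041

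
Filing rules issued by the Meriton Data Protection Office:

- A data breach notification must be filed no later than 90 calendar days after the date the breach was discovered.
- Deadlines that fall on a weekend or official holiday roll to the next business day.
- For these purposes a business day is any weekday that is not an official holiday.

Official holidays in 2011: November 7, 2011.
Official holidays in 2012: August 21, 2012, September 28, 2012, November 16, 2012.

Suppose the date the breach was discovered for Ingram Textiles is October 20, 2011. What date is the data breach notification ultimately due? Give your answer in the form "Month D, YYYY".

January 18, 2012

From October 20, 2011, 90 calendar days later is January 18, 2012.
January 18, 2012 falls on a Wednesday, which is a business day, so no adjustment is needed.
The final due date is January 18, 2012.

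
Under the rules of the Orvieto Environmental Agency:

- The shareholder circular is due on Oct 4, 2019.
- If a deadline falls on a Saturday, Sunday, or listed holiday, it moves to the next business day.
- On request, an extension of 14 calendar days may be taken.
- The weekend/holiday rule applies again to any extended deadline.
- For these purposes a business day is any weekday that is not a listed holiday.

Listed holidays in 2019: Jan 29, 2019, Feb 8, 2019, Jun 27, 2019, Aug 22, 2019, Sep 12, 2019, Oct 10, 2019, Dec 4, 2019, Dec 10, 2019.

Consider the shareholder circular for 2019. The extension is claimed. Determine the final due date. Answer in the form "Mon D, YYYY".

The statutory due date is Oct 4, 2019.
Since Oct 4, 2019 is a Friday and not a holiday, the date is unchanged.
The 14-calendar-day extension moves the deadline from Oct 4, 2019 to Oct 18, 2019.
Oct 18, 2019 (Friday) is already a business day.
Final deadline: Oct 18, 2019.

Oct 18, 2019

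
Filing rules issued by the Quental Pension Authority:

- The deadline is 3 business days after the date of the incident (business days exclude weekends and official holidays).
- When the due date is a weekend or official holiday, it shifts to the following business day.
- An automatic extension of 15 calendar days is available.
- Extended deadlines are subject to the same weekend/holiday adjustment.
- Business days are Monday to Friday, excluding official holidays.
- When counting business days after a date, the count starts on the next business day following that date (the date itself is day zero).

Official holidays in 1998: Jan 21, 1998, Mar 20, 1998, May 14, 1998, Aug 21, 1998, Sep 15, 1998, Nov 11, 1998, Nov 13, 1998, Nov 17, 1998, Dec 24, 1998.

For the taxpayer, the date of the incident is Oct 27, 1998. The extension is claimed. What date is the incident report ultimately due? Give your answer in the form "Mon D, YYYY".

Starting the day after Oct 27, 1998 and counting 3 business days lands on Oct 30, 1998.
Oct 30, 1998 is a Friday and not a listed holiday, so it stands.
Add the 15 calendar-day extension to Oct 30, 1998: Nov 14, 1998.
Nov 14, 1998 falls on a Saturday. Rolling to the next business day gives Nov 16, 1998, a Monday.
So the filing is due Nov 16, 1998.

Nov 16, 1998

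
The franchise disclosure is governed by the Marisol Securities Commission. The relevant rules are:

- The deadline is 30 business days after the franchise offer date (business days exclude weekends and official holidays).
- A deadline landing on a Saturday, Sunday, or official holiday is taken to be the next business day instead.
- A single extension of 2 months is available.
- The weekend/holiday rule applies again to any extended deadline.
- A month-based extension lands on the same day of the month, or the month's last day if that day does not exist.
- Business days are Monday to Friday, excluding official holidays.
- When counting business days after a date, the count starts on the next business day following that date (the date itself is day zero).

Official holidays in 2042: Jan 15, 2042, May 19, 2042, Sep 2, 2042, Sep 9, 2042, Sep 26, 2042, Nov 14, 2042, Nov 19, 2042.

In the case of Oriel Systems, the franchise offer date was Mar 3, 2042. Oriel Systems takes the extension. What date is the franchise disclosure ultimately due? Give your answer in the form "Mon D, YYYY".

30 business days after Mar 3, 2042, excluding weekends and holidays, is Apr 14, 2042.
Apr 14, 2042 falls on a Monday, which is a business day, so no adjustment is needed.
Applying the 2 months extension: 2 months after Apr 14, 2042 is Jun 14, 2042.
Jun 14, 2042 falls on a Saturday. Rolling to the next business day gives Jun 16, 2042, a Monday.
The final due date is Jun 16, 2042.

Jun 16, 2042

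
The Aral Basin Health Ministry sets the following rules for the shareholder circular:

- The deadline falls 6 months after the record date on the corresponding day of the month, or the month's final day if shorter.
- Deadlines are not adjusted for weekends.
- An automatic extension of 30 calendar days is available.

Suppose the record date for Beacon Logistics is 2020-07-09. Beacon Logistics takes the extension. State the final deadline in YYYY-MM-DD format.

6 months from 2020-07-09 is 2021-01-09.
2021-01-09 falls on a Saturday. The rules make no weekend/holiday allowance, so it remains 2021-01-09.
Applying the 30-calendar-day extension: 2021-01-09 + 30 days = 2021-02-08.
2021-02-08 is a Monday; no weekend or holiday adjustment applies.
Final deadline: 2021-02-08.

2021-02-08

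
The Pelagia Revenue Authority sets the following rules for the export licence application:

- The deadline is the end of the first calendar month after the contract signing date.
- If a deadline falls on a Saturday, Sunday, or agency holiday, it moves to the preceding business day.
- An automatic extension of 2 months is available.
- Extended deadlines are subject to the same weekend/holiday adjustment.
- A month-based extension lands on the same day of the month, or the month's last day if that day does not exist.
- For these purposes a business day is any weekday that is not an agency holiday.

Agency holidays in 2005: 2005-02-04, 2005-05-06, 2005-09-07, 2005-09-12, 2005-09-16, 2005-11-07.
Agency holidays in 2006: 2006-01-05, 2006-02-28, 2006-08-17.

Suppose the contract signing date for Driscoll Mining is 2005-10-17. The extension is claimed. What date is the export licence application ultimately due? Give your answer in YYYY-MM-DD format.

1 month after 2005-10-17 falls in November 2005; the last day of that month is 2005-11-30.
2005-11-30 falls on a Wednesday, which is a business day, so no adjustment is needed.
The 2 months extension carries 2005-11-30 to 2006-01-30.
2006-01-30 is a Monday and not a listed holiday, so it stands.
So the filing is due 2006-01-30.

2006-01-30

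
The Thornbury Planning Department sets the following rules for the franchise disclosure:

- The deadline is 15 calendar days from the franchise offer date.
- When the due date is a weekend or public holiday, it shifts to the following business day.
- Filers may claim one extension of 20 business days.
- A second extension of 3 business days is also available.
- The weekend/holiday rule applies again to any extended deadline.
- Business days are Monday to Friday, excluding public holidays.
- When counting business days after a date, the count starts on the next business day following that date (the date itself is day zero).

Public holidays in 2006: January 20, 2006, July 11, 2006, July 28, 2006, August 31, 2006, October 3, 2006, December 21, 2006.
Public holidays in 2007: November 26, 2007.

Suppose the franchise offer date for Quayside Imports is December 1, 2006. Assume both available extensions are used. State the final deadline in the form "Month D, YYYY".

From December 1, 2006, 15 calendar days later is December 16, 2006.
December 16, 2006 is a Saturday; the next business day is December 18, 2006 (Monday).
The 20-business-day extension runs from December 18, 2006 to January 16, 2007.
January 16, 2007 is a Tuesday and not a listed holiday, so it stands.
Applying the 3-business-day extension: 3 business days after January 16, 2007 is January 19, 2007.
January 19, 2007 (Friday) is already a business day.
Deadline: January 19, 2007.

January 19, 2007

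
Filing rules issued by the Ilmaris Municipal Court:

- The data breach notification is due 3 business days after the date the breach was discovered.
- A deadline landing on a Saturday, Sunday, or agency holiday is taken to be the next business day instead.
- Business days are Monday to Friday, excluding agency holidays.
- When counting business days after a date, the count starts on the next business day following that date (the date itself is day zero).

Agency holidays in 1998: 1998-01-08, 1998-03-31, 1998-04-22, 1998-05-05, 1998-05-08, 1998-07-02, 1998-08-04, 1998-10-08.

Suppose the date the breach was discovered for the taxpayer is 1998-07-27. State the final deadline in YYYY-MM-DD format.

Starting the day after 1998-07-27 and counting 3 business days lands on 1998-07-30.
1998-07-30 falls on a Thursday, which is a business day, so no adjustment is needed.
So the filing is due 1998-07-30.

1998-07-30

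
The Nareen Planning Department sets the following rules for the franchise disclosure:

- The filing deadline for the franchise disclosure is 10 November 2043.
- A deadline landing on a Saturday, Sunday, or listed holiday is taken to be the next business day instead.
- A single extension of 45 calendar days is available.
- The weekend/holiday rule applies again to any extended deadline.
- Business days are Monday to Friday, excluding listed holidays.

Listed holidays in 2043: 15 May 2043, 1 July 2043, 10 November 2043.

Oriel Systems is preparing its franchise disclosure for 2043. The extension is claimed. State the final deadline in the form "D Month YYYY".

The stated deadline is 10 November 2043.
Because 10 November 2043 is a listed holiday, the deadline becomes 11 November 2043 (Wednesday).
The 45-calendar-day extension moves the deadline from 11 November 2043 to 26 December 2043.
26 December 2043 falls on a Saturday. Rolling to the next business day gives 28 December 2043, a Monday.
So the filing is due 28 December 2043.

28 December 2043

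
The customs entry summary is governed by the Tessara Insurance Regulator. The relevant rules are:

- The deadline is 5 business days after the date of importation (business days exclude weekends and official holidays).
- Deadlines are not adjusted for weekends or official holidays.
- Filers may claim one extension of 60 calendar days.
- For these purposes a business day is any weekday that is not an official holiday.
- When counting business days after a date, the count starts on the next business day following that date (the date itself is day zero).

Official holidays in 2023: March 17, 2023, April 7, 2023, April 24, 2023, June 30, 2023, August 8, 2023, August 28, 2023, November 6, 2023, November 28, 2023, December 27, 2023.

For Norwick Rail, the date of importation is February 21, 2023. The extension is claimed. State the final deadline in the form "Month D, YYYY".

5 business days after February 21, 2023, excluding weekends and holidays, is February 28, 2023.
No adjustment is made for weekends or holidays, so February 28, 2023 stands.
Applying the 60-calendar-day extension: February 28, 2023 + 60 days = April 29, 2023.
April 29, 2023 falls on a Saturday. The rules make no weekend/holiday allowance, so it remains April 29, 2023.
Final deadline: April 29, 2023.

April 29, 2023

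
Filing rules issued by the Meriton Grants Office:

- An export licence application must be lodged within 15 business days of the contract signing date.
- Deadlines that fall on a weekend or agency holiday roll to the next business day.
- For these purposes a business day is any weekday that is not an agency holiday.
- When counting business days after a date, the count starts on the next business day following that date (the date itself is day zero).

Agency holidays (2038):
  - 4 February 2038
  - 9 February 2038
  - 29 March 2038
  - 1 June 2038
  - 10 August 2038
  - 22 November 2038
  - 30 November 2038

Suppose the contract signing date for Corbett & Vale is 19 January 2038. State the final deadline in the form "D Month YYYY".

Starting the day after 19 January 2038 and counting 15 business days lands on 11 February 2038.
11 February 2038 falls on a Thursday, which is a business day, so no adjustment is needed.
Deadline: 11 February 2038.

11 February 2038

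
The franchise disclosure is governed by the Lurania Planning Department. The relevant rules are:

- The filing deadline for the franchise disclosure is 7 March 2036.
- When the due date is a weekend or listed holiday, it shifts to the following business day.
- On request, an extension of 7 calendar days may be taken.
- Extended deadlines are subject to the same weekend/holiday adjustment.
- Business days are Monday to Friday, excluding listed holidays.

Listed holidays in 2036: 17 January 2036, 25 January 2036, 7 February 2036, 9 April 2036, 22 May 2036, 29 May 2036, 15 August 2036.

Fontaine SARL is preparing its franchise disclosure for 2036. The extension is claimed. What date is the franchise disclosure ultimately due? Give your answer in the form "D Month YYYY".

14 March 2036

The stated deadline is 7 March 2036.
7 March 2036 is a Friday and not a listed holiday, so it stands.
Applying the 7-calendar-day extension: 7 March 2036 + 7 days = 14 March 2036.
14 March 2036 (Friday) is already a business day.
Deadline: 14 March 2036.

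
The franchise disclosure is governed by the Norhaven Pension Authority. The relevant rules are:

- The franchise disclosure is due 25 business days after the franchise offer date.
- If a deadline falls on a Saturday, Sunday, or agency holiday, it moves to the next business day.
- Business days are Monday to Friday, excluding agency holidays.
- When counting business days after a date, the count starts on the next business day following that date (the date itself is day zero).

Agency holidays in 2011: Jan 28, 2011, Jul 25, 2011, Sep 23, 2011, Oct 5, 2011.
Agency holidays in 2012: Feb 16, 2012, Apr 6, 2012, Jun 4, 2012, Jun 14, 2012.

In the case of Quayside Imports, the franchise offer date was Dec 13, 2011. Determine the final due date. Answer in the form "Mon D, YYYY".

Jan 17, 2012

Counting 25 business days after Dec 13, 2011 (skipping weekends and listed holidays) reaches Jan 17, 2012.
Jan 17, 2012 is a Tuesday and not a listed holiday, so it stands.
The final due date is Jan 17, 2012.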